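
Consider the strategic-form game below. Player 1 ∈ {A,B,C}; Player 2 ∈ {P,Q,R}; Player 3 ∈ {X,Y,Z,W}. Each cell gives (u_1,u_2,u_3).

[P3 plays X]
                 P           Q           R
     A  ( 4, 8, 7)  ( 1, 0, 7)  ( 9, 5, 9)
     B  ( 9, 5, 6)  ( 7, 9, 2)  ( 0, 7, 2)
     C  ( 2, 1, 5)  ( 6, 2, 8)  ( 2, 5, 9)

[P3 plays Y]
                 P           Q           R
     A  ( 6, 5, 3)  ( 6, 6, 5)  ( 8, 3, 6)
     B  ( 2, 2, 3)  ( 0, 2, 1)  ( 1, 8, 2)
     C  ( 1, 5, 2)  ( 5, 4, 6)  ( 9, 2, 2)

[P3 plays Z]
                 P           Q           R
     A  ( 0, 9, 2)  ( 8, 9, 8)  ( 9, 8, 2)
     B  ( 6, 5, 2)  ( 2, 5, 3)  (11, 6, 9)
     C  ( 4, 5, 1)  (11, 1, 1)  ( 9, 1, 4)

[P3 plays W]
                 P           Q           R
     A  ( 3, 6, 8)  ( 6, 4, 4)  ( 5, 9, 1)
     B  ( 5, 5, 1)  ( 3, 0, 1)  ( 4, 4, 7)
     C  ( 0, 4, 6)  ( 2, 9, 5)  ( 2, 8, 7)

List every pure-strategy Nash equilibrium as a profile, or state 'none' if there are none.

NE set: (B,R,Z)

(A,P,X): not NE [P1→B gives 9>4; P3→W gives 8>7]
(A,P,Y): not NE [P2→Q gives 6>5; P3→W gives 8>3]
(A,P,Z): not NE [P1→B gives 6>0; P3→W gives 8>2]
(A,P,W): not NE [P1→B gives 5>3; P2→R gives 9>6]
(A,Q,X): not NE [P1→B gives 7>1; P2→P gives 8>0; P3→Z gives 8>7]
(A,Q,Y): not NE [P3→Z gives 8>5]
(A,Q,Z): not NE [P1→C gives 11>8]
(A,Q,W): not NE [P2→R gives 9>4; P3→Z gives 8>4]
(A,R,X): not NE [P2→P gives 8>5]
(A,R,Y): not NE [P1→C gives 9>8; P2→Q gives 6>3; P3→X gives 9>6]
(A,R,Z): not NE [P1→B gives 11>9; P2→Q gives 9>8; P3→X gives 9>2]
(A,R,W): not NE [P3→X gives 9>1]
(B,P,X): not NE [P2→Q gives 9>5]
(B,P,Y): not NE [P1→A gives 6>2; P2→R gives 8>2; P3→X gives 6>3]
(B,P,Z): not NE [P2→R gives 6>5; P3→X gives 6>2]
(B,P,W): not NE [P3→X gives 6>1]
(B,Q,X): not NE [P3→Z gives 3>2]
(B,Q,Y): not NE [P1→A gives 6>0; P2→R gives 8>2; P3→Z gives 3>1]
(B,Q,Z): not NE [P1→C gives 11>2; P2→R gives 6>5]
(B,Q,W): not NE [P1→A gives 6>3; P2→P gives 5>0; P3→Z gives 3>1]
(B,R,X): not NE [P1→A gives 9>0; P2→Q gives 9>7; P3→Z gives 9>2]
(B,R,Y): not NE [P1→C gives 9>1; P3→Z gives 9>2]
(B,R,Z): NE
(B,R,W): not NE [P1→A gives 5>4; P2→P gives 5>4; P3→Z gives 9>7]
(C,P,X): not NE [P1→B gives 9>2; P2→R gives 5>1; P3→W gives 6>5]
(C,P,Y): not NE [P1→A gives 6>1; P3→W gives 6>2]
(C,P,Z): not NE [P1→B gives 6>4; P3→W gives 6>1]
(C,P,W): not NE [P1→B gives 5>0; P2→Q gives 9>4]
(C,Q,X): not NE [P1→B gives 7>6; P2→R gives 5>2]
(C,Q,Y): not NE [P1→A gives 6>5; P2→P gives 5>4; P3→X gives 8>6]
(C,Q,Z): not NE [P2→P gives 5>1; P3→X gives 8>1]
(C,Q,W): not NE [P1→A gives 6>2; P3→X gives 8>5]
(C,R,X): not NE [P1→A gives 9>2]
(C,R,Y): not NE [P2→P gives 5>2; P3→X gives 9>2]
(C,R,Z): not NE [P1→B gives 11>9; P2→P gives 5>1; P3→X gives 9>4]
(C,R,W): not NE [P1→A gives 5>2; P2→Q gives 9>8; P3→X gives 9>7]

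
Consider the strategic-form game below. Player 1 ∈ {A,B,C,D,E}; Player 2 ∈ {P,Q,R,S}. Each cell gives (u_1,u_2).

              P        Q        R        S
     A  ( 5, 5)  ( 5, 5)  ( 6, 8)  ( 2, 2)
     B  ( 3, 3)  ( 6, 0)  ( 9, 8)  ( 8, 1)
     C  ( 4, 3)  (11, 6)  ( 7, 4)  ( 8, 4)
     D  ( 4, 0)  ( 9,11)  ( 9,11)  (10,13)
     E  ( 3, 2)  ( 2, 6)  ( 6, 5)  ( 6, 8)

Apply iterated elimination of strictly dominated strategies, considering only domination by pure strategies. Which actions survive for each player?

P1 drop E (C beats it: P:4>3 Q:11>2 R:7>6 S:8>6)
P2 drop P (R beats it: A:8>5 B:8>3 C:4>3 D:11>0)
P1 drop A (B beats it: Q:6>5 R:9>6 S:8>2)
P1→{B,C,D} P2→{Q,R,S}

IESDS → P1:{B,C,D} P2:{Q,R,S}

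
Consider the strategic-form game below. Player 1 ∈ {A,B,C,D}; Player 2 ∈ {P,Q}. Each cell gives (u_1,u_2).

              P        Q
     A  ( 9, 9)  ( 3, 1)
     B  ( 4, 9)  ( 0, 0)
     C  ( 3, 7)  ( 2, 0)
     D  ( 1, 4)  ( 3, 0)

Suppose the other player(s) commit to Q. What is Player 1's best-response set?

u_1(A vs Q) = 3
u_1(B vs Q) = 0
u_1(C vs Q) = 2
u_1(D vs Q) = 3
max payoff 3 at {A,D}

P1 best: {A,D}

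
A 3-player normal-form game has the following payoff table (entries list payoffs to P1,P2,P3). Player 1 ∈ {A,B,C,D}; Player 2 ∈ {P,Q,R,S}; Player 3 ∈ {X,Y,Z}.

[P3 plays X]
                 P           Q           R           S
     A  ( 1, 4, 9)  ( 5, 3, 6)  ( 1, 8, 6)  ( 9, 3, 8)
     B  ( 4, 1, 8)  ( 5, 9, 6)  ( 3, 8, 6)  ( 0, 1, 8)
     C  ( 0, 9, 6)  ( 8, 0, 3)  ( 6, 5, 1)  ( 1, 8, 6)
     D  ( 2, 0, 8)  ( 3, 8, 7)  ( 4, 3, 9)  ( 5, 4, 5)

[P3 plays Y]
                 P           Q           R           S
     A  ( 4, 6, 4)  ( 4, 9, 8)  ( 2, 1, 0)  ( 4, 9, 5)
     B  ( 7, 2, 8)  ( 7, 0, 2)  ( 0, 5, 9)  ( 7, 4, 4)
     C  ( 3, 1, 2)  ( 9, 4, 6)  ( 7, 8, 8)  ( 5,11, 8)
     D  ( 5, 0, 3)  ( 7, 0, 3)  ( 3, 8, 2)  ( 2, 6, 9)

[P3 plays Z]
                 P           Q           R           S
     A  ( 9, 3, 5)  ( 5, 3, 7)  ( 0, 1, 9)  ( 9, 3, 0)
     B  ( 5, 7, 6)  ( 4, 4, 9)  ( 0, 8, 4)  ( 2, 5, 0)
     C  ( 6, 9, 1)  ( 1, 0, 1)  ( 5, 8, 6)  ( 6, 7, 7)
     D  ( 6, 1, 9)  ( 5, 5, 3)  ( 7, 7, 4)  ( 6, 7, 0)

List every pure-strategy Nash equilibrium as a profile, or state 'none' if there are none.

No pure NE.

(A,P,X): not NE [P1→B gives 4>1; P2→R gives 8>4]
(A,P,Y): not NE [P1→B gives 7>4; P2→S gives 9>6; P3→X gives 9>4]
(A,P,Z): not NE [P3→X gives 9>5]
(A,Q,X): not NE [P1→C gives 8>5; P2→R gives 8>3; P3→Y gives 8>6]
(A,Q,Y): not NE [P1→C gives 9>4]
(A,Q,Z): not NE [P3→Y gives 8>7]
(A,R,X): not NE [P1→C gives 6>1; P3→Z gives 9>6]
(A,R,Y): not NE [P1→C gives 7>2; P2→S gives 9>1; P3→Z gives 9>0]
(A,R,Z): not NE [P1→D gives 7>0; P2→S gives 3>1]
(A,S,X): not NE [P2→R gives 8>3]
(A,S,Y): not NE [P1→B gives 7>4; P3→X gives 8>5]
(A,S,Z): not NE [P3→X gives 8>0]
(B,P,X): not NE [P2→Q gives 9>1]
(B,P,Y): not NE [P2→R gives 5>2]
(B,P,Z): not NE [P1→A gives 9>5; P2→R gives 8>7; P3→Y gives 8>6]
(B,Q,X): not NE [P1→C gives 8>5; P3→Z gives 9>6]
(B,Q,Y): not NE [P1→C gives 9>7; P2→R gives 5>0; P3→Z gives 9>2]
(B,Q,Z): not NE [P1→D gives 5>4; P2→R gives 8>4]
(B,R,X): not NE [P1→C gives 6>3; P2→Q gives 9>8; P3→Y gives 9>6]
(B,R,Y): not NE [P1→C gives 7>0]
(B,R,Z): not NE [P1→D gives 7>0; P3→Y gives 9>4]
(B,S,X): not NE [P1→A gives 9>0; P2→Q gives 9>1]
(B,S,Y): not NE [P2→R gives 5>4; P3→X gives 8>4]
(B,S,Z): not NE [P1→A gives 9>2; P2→R gives 8>5; P3→X gives 8>0]
(C,P,X): not NE [P1→B gives 4>0]
(C,P,Y): not NE [P1→B gives 7>3; P2→S gives 11>1; P3→X gives 6>2]
(C,P,Z): not NE [P1→A gives 9>6; P3→X gives 6>1]
(C,Q,X): not NE [P2→P gives 9>0; P3→Y gives 6>3]
(C,Q,Y): not NE [P2→S gives 11>4]
(C,Q,Z): not NE [P1→D gives 5>1; P2→P gives 9>0; P3→Y gives 6>1]
(C,R,X): not NE [P2→P gives 9>5; P3→Y gives 8>1]
(C,R,Y): not NE [P2→S gives 11>8]
(C,R,Z): not NE [P1→D gives 7>5; P2→P gives 9>8; P3→Y gives 8>6]
(C,S,X): not NE [P1→A gives 9>1; P2→P gives 9>8; P3→Y gives 8>6]
(C,S,Y): not NE [P1→B gives 7>5]
(C,S,Z): not NE [P1→A gives 9>6; P2→P gives 9>7; P3→Y gives 8>7]
(D,P,X): not NE [P1→B gives 4>2; P2→Q gives 8>0; P3→Z gives 9>8]
(D,P,Y): not NE [P1→B gives 7>5; P2→R gives 8>0; P3→Z gives 9>3]
(D,P,Z): not NE [P1→A gives 9>6; P2→S gives 7>1]
(D,Q,X): not NE [P1→C gives 8>3]
(D,Q,Y): not NE [P1→C gives 9>7; P2→R gives 8>0; P3→X gives 7>3]
(D,Q,Z): not NE [P2→S gives 7>5; P3→X gives 7>3]
(D,R,X): not NE [P1→C gives 6>4; P2→Q gives 8>3]
(D,R,Y): not NE [P1→C gives 7>3; P3→X gives 9>2]
(D,R,Z): not NE [P3→X gives 9>4]
(D,S,X): not NE [P1→A gives 9>5; P2→Q gives 8>4; P3→Y gives 9>5]
(D,S,Y): not NE [P1→B gives 7>2; P2→R gives 8>6]
(D,S,Z): not NE [P1→A gives 9>6; P3→Y gives 9>0]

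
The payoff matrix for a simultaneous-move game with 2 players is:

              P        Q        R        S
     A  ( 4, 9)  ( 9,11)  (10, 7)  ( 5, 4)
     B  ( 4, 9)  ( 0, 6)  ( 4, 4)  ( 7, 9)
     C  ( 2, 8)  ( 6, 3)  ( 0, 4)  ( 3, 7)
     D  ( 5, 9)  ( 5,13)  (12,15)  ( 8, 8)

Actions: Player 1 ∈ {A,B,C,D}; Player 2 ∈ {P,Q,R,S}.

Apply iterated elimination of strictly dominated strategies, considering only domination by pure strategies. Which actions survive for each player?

Remaining: P1:{A,D} P2:{Q,R}

P1 drop B (D beats it: P:5>4 Q:5>0 R:12>4 S:8>7)
P1 drop C (A beats it: P:4>2 Q:9>6 R:10>0 S:5>3)
P2 drop P (Q beats it: A:11>9 D:13>9)
P2 drop S (Q beats it: A:11>4 D:13>8)
P1→{A,D} P2→{Q,R}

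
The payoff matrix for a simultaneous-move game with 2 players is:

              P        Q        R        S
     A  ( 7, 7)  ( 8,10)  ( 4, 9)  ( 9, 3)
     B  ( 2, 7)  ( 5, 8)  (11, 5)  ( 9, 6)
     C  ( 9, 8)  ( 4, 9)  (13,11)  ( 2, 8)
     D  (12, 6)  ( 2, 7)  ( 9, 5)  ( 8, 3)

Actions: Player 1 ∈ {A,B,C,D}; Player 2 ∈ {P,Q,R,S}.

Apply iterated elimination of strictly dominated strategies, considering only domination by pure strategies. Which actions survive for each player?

P2 drop P (Q beats it: A:10>7 B:8>7 C:9>8 D:7>6)
P1 drop D (B beats it: Q:5>2 R:11>9 S:9>8)
P2 drop S (Q beats it: A:10>3 B:8>6 C:9>8)
P1→{A,B,C} P2→{Q,R}

IESDS → P1:{A,B,C} P2:{Q,R}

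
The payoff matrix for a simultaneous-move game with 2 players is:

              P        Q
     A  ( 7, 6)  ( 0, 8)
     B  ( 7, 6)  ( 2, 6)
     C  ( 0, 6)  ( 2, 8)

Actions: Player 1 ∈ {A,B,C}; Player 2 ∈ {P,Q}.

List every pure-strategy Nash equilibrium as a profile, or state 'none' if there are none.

PSNE = {(B,P), (B,Q), (C,Q)}

(A,P): not NE [P2→Q gives 8>6]
(A,Q): not NE [P1→C gives 2>0]
(B,P): NE
(B,Q): NE
(C,P): not NE [P1→B gives 7>0; P2→Q gives 8>6]
(C,Q): NE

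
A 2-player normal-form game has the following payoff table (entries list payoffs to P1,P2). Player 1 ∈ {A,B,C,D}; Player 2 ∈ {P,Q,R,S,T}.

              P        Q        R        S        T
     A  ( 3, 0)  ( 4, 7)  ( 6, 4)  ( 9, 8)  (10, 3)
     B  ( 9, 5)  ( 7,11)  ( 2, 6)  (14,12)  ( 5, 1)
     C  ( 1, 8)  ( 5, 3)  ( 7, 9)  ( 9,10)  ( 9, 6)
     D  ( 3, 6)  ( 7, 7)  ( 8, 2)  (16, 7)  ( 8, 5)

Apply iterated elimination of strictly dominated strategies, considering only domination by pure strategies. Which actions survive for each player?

P2 drop P (S beats it: A:8>0 B:12>5 C:10>8 D:7>6)
P2 drop R (S beats it: A:8>4 B:12>6 C:10>9 D:7>2)
P2 drop T (S beats it: A:8>3 B:12>1 C:10>6 D:7>5)
P1 drop A (B beats it: Q:7>4 S:14>9)
P1 drop C (B beats it: Q:7>5 S:14>9)
P1→{B,D} P2→{Q,S}

IESDS → P1:{B,D} P2:{Q,S}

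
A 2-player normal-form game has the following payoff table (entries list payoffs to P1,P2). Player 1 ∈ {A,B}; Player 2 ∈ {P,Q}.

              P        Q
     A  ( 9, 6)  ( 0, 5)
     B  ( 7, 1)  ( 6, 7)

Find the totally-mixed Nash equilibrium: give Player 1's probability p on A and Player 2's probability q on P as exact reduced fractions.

p=6/7, q=3/4

P1 indiff ⇒ q·9+(1-q)·0 = q·7+(1-q)·6 ⇒ q(2) = (1-q)(6) ⇒ q = 3/4
P2 indiff ⇒ p·6+(1-p)·1 = p·5+(1-p)·7 ⇒ p(1) = (1-p)(6) ⇒ p = 6/7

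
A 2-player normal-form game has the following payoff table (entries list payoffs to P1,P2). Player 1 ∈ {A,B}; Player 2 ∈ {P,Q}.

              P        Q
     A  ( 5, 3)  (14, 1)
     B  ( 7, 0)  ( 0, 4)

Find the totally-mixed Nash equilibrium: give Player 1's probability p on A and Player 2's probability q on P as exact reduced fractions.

(p,q) = (2/3, 7/8)

P1 indiff ⇒ q·5+(1-q)·14 = q·7+(1-q)·0 ⇒ q(-2) = (1-q)(-14) ⇒ q = 7/8
P2 indiff ⇒ p·3+(1-p)·0 = p·1+(1-p)·4 ⇒ p(2) = (1-p)(4) ⇒ p = 2/3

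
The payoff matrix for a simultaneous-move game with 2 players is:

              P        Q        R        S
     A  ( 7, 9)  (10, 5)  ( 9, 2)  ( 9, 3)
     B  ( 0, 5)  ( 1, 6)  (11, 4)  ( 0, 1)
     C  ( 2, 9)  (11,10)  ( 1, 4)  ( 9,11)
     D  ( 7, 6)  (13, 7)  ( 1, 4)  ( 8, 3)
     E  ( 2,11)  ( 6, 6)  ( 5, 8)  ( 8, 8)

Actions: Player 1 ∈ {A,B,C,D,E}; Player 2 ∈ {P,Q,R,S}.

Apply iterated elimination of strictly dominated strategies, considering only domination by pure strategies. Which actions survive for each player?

P1 drop E (A beats it: P:7>2 Q:10>6 R:9>5 S:9>8)
P2 drop R (P beats it: A:9>2 B:5>4 C:9>4 D:6>4)
P1 drop B (A beats it: P:7>0 Q:10>1 S:9>0)
P1→{A,C,D} P2→{P,Q,S}

IESDS → P1:{A,C,D} P2:{P,Q,S}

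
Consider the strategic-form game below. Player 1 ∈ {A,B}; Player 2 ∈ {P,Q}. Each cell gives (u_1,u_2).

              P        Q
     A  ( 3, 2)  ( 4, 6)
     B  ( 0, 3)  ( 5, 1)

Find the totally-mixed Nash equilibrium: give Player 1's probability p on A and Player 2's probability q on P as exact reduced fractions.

P1 indiff ⇒ q·3+(1-q)·4 = q·0+(1-q)·5 ⇒ q(3) = (1-q)(1) ⇒ q = 1/4
P2 indiff ⇒ p·2+(1-p)·3 = p·6+(1-p)·1 ⇒ p(-4) = (1-p)(-2) ⇒ p = 1/3

p=1/3, q=1/4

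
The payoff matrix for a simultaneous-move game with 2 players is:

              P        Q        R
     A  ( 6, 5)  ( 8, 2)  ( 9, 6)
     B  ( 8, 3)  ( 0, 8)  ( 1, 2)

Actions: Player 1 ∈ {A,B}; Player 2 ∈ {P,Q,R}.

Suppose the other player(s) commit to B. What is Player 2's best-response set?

u_2(P vs B) = 3
u_2(Q vs B) = 8
u_2(R vs B) = 2
max payoff 8 at {Q}

argmax u_2 = {Q}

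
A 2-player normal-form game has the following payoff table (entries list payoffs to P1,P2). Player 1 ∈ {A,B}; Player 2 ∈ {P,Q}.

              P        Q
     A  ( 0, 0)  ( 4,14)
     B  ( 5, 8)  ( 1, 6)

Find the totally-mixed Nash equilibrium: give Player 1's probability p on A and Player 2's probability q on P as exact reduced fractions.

P1 indiff ⇒ q·0+(1-q)·4 = q·5+(1-q)·1 ⇒ q(-5) = (1-q)(-3) ⇒ q = 3/8
P2 indiff ⇒ p·0+(1-p)·8 = p·14+(1-p)·6 ⇒ p(-14) = (1-p)(-2) ⇒ p = 1/8

P1 mixes 1/8 on A; P2 mixes 3/8 on P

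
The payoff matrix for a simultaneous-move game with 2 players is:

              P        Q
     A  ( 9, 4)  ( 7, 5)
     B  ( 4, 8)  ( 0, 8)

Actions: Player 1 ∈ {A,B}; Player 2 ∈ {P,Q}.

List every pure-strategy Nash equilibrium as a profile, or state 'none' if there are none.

(A,P): not NE [P2→Q gives 5>4]
(A,Q): NE
(B,P): not NE [P1→A gives 9>4]
(B,Q): not NE [P1→A gives 7>0]

NE set: (A,Q)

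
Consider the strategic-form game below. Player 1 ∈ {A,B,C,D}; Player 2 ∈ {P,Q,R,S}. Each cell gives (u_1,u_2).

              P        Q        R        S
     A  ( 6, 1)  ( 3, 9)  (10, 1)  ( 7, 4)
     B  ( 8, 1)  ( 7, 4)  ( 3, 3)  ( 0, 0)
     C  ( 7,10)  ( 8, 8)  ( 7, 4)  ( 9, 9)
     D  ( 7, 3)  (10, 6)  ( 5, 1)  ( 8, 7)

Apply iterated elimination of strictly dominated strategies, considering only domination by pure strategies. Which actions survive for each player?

P2 drop R (Q beats it: A:9>1 B:4>3 C:8>4 D:6>1)
P1 drop A (C beats it: P:7>6 Q:8>3 S:9>7)
P1→{B,C,D} P2→{P,Q,S}

IESDS → P1:{B,C,D} P2:{P,Q,S}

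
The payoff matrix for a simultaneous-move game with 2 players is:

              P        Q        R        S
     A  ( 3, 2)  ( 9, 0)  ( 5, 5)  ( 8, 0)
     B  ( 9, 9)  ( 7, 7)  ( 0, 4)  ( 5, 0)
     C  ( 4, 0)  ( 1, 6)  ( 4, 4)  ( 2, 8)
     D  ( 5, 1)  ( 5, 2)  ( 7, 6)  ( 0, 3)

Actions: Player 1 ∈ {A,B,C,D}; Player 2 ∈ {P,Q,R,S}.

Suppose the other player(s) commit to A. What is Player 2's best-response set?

u_2(P vs A) = 2
u_2(Q vs A) = 0
u_2(R vs A) = 5
u_2(S vs A) = 0
max payoff 5 at {R}

P2 best: {R}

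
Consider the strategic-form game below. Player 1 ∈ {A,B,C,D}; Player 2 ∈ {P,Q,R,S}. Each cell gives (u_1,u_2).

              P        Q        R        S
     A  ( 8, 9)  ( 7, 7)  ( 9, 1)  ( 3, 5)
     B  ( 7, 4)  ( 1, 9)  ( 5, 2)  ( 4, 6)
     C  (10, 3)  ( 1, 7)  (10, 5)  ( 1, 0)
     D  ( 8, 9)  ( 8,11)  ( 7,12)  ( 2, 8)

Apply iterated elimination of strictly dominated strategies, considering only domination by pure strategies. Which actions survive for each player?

P2 drop S (Q beats it: A:7>5 B:9>6 C:7>0 D:11>8)
P1 drop B (A beats it: P:8>7 Q:7>1 R:9>5)
P1→{A,C,D} P2→{P,Q,R}

Remaining: P1:{A,C,D} P2:{P,Q,R}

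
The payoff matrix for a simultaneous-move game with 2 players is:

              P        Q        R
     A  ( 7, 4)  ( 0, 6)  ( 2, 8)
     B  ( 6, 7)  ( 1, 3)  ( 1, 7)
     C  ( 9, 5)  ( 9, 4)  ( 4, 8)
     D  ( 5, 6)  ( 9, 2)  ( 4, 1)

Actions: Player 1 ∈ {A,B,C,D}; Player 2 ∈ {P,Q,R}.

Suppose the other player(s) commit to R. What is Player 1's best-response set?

u_1(A vs R) = 2
u_1(B vs R) = 1
u_1(C vs R) = 4
u_1(D vs R) = 4
max payoff 4 at {C,D}

argmax u_1 = {C,D}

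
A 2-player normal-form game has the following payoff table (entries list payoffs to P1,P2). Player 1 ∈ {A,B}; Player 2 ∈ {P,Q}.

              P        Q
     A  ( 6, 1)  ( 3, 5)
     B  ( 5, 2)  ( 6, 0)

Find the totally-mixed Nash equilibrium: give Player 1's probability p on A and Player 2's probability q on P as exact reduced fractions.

P1 indiff ⇒ q·6+(1-q)·3 = q·5+(1-q)·6 ⇒ q(1) = (1-q)(3) ⇒ q = 3/4
P2 indiff ⇒ p·1+(1-p)·2 = p·5+(1-p)·0 ⇒ p(-4) = (1-p)(-2) ⇒ p = 1/3

P1 mixes 1/3 on A; P2 mixes 3/4 on P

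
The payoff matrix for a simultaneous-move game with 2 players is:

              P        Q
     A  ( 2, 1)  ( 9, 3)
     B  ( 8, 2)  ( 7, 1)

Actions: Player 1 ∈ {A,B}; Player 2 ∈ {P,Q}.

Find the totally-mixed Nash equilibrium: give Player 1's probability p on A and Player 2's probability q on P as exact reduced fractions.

(p,q) = (1/3, 1/4)

P1 indiff ⇒ q·2+(1-q)·9 = q·8+(1-q)·7 ⇒ q(-6) = (1-q)(-2) ⇒ q = 1/4
P2 indiff ⇒ p·1+(1-p)·2 = p·3+(1-p)·1 ⇒ p(-2) = (1-p)(-1) ⇒ p = 1/3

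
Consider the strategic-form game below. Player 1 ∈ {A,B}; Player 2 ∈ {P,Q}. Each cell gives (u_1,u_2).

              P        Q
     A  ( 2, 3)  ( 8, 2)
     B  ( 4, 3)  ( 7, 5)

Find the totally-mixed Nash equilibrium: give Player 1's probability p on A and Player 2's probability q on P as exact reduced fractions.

P1 indiff ⇒ q·2+(1-q)·8 = q·4+(1-q)·7 ⇒ q(-2) = (1-q)(-1) ⇒ q = 1/3
P2 indiff ⇒ p·3+(1-p)·3 = p·2+(1-p)·5 ⇒ p(1) = (1-p)(2) ⇒ p = 2/3

(p,q) = (2/3, 1/3)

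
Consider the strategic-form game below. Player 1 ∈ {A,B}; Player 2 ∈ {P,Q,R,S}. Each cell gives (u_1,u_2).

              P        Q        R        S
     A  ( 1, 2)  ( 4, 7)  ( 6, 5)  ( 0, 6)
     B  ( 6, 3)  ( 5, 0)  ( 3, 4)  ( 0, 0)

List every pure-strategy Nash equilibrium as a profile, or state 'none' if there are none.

Equilibria: none

(A,P): not NE [P1→B gives 6>1; P2→Q gives 7>2]
(A,Q): not NE [P1→B gives 5>4]
(A,R): not NE [P2→Q gives 7>5]
(A,S): not NE [P2→Q gives 7>6]
(B,P): not NE [P2→R gives 4>3]
(B,Q): not NE [P2→R gives 4>0]
(B,R): not NE [P1→A gives 6>3]
(B,S): not NE [P2→R gives 4>0]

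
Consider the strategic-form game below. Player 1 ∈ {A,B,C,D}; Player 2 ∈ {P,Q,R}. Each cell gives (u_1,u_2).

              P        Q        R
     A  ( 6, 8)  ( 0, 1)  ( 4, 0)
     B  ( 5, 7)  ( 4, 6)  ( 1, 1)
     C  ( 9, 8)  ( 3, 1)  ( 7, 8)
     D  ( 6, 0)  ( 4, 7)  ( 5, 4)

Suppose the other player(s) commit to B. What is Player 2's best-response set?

u_2(P vs B) = 7
u_2(Q vs B) = 6
u_2(R vs B) = 1
max payoff 7 at {P}

P2 best: {P}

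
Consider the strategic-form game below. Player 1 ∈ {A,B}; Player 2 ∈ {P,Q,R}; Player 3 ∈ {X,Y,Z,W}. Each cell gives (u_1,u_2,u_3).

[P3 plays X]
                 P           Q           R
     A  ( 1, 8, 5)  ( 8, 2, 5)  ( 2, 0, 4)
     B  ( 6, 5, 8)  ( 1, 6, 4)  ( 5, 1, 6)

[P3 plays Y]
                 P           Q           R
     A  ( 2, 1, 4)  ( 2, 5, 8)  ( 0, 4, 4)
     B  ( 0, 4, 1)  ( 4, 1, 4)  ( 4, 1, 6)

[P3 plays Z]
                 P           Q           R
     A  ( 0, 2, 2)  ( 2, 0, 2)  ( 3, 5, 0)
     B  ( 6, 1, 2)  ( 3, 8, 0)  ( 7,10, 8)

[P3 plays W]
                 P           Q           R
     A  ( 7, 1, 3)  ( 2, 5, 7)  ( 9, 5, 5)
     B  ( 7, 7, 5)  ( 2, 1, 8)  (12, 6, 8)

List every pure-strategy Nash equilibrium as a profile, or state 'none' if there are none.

NE set: (B,R,Z)

(A,P,X): not NE [P1→B gives 6>1]
(A,P,Y): not NE [P2→Q gives 5>1; P3→X gives 5>4]
(A,P,Z): not NE [P1→B gives 6>0; P2→R gives 5>2; P3→X gives 5>2]
(A,P,W): not NE [P2→R gives 5>1; P3→X gives 5>3]
(A,Q,X): not NE [P2→P gives 8>2; P3→Y gives 8>5]
(A,Q,Y): not NE [P1→B gives 4>2]
(A,Q,Z): not NE [P1→B gives 3>2; P2→R gives 5>0; P3→Y gives 8>2]
(A,Q,W): not NE [P3→Y gives 8>7]
(A,R,X): not NE [P1→B gives 5>2; P2→P gives 8>0; P3→W gives 5>4]
(A,R,Y): not NE [P1→B gives 4>0; P2→Q gives 5>4; P3→W gives 5>4]
(A,R,Z): not NE [P1→B gives 7>3; P3→W gives 5>0]
(A,R,W): not NE [P1→B gives 12>9]
(B,P,X): not NE [P2→Q gives 6>5]
(B,P,Y): not NE [P1→A gives 2>0; P3→X gives 8>1]
(B,P,Z): not NE [P2→R gives 10>1; P3→X gives 8>2]
(B,P,W): not NE [P3→X gives 8>5]
(B,Q,X): not NE [P1→A gives 8>1; P3→W gives 8>4]
(B,Q,Y): not NE [P2→P gives 4>1; P3→W gives 8>4]
(B,Q,Z): not NE [P2→R gives 10>8; P3→W gives 8>0]
(B,Q,W): not NE [P2→P gives 7>1]
(B,R,X): not NE [P2→Q gives 6>1; P3→W gives 8>6]
(B,R,Y): not NE [P2→P gives 4>1; P3→W gives 8>6]
(B,R,Z): NE
(B,R,W): not NE [P2→P gives 7>6]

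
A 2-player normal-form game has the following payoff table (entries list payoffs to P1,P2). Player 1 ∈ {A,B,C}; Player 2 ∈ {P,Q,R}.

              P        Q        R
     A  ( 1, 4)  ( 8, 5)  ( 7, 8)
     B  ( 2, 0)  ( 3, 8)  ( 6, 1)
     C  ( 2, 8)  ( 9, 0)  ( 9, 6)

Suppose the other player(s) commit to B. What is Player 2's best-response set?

u_2(P vs B) = 0
u_2(Q vs B) = 8
u_2(R vs B) = 1
max payoff 8 at {Q}

argmax u_2 = {Q}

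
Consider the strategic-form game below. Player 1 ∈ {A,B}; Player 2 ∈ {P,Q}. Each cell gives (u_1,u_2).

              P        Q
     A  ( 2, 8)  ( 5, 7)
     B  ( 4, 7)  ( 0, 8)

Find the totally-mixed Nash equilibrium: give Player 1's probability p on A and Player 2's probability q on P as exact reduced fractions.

(p,q) = (1/2, 5/7)

P1 indiff ⇒ q·2+(1-q)·5 = q·4+(1-q)·0 ⇒ q(-2) = (1-q)(-5) ⇒ q = 5/7
P2 indiff ⇒ p·8+(1-p)·7 = p·7+(1-p)·8 ⇒ p(1) = (1-p)(1) ⇒ p = 1/2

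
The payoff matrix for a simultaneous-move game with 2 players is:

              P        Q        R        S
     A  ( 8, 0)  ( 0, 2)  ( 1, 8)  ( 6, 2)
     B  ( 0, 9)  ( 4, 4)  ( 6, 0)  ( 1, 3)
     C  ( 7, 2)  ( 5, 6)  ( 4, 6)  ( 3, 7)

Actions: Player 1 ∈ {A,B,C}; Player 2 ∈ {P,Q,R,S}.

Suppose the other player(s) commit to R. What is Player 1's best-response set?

u_1(A vs R) = 1
u_1(B vs R) = 6
u_1(C vs R) = 4
max payoff 6 at {B}

argmax u_1 = {B}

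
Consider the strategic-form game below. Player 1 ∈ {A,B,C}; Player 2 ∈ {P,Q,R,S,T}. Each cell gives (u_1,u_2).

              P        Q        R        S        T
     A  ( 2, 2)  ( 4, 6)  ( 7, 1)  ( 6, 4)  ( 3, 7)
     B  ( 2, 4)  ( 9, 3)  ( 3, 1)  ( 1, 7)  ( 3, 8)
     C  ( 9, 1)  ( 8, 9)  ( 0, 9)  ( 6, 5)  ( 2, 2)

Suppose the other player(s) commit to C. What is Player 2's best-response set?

u_2(P vs C) = 1
u_2(Q vs C) = 9
u_2(R vs C) = 9
u_2(S vs C) = 5
u_2(T vs C) = 2
max payoff 9 at {Q,R}

argmax u_2 = {Q,R}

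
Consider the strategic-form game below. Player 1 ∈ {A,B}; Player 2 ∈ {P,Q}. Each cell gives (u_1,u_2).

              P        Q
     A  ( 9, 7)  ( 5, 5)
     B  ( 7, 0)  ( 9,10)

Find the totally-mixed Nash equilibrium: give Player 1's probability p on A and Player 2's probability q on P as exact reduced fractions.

P1 mixes 5/6 on A; P2 mixes 2/3 on P

P1 indiff ⇒ q·9+(1-q)·5 = q·7+(1-q)·9 ⇒ q(2) = (1-q)(4) ⇒ q = 2/3
P2 indiff ⇒ p·7+(1-p)·0 = p·5+(1-p)·10 ⇒ p(2) = (1-p)(10) ⇒ p = 5/6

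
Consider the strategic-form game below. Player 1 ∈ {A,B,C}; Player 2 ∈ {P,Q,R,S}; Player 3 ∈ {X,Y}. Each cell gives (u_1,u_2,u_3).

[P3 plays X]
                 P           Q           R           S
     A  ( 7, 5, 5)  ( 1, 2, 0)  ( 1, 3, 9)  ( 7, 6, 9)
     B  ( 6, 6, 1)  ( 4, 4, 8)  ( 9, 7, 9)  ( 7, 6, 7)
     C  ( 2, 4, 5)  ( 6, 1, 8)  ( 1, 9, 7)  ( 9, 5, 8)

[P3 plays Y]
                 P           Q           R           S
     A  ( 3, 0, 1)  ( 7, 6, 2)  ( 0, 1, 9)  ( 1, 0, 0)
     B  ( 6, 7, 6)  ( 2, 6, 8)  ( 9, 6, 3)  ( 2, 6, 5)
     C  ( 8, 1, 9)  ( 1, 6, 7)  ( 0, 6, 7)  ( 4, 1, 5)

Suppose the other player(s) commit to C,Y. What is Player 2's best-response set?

u_2(P vs C,Y) = 1
u_2(Q vs C,Y) = 6
u_2(R vs C,Y) = 6
u_2(S vs C,Y) = 1
max payoff 6 at {Q,R}

BR_2 = {Q,R}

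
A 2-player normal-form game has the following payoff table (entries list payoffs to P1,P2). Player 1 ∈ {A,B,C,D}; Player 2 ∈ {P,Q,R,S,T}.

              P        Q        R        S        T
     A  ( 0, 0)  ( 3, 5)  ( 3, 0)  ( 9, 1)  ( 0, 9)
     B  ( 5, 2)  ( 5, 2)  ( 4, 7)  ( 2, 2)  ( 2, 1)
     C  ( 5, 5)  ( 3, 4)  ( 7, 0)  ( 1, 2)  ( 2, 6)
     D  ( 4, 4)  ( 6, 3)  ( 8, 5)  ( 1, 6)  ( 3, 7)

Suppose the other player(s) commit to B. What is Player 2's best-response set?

P2 best: {R}

u_2(P vs B) = 2
u_2(Q vs B) = 2
u_2(R vs B) = 7
u_2(S vs B) = 2
u_2(T vs B) = 1
max payoff 7 at {R}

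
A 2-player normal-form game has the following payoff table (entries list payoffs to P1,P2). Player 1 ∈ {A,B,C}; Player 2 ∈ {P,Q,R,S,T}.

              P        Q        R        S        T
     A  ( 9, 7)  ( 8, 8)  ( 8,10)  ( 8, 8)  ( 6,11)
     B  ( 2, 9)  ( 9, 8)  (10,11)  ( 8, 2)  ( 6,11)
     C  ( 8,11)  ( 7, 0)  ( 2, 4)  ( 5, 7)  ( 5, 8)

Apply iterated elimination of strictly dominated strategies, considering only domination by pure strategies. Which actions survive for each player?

Survivors P1:{A,B} P2:{R,T}

P1 drop C (A beats it: P:9>8 Q:8>7 R:8>2 S:8>5 T:6>5)
P2 drop P (R beats it: A:10>7 B:11>9)
P2 drop Q (R beats it: A:10>8 B:11>8)
P2 drop S (R beats it: A:10>8 B:11>2)
P1→{A,B} P2→{R,T}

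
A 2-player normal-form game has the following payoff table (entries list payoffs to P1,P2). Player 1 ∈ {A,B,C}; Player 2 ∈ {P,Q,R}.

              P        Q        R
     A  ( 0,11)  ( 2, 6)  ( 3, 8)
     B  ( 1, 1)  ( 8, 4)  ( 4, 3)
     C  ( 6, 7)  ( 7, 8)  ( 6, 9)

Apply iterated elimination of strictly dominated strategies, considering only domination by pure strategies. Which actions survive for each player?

Remaining: P1:{B,C} P2:{Q,R}

P1 drop A (B beats it: P:1>0 Q:8>2 R:4>3)
P2 drop P (Q beats it: B:4>1 C:8>7)
P1→{B,C} P2→{Q,R}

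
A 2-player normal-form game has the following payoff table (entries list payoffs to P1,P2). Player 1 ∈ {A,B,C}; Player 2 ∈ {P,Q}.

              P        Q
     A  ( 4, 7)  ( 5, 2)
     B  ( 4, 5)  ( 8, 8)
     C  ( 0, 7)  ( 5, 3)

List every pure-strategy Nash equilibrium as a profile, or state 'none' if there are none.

(A,P): NE
(A,Q): not NE [P1→B gives 8>5; P2→P gives 7>2]
(B,P): not NE [P2→Q gives 8>5]
(B,Q): NE
(C,P): not NE [P1→B gives 4>0]
(C,Q): not NE [P1→B gives 8>5; P2→P gives 7>3]

PSNE = {(A,P), (B,Q)}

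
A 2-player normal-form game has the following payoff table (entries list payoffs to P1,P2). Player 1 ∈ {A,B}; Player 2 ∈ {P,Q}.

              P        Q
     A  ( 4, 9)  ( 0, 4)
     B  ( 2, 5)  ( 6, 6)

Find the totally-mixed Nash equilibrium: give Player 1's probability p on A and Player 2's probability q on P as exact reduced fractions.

(p,q) = (1/6, 3/4)

P1 indiff ⇒ q·4+(1-q)·0 = q·2+(1-q)·6 ⇒ q(2) = (1-q)(6) ⇒ q = 3/4
P2 indiff ⇒ p·9+(1-p)·5 = p·4+(1-p)·6 ⇒ p(5) = (1-p)(1) ⇒ p = 1/6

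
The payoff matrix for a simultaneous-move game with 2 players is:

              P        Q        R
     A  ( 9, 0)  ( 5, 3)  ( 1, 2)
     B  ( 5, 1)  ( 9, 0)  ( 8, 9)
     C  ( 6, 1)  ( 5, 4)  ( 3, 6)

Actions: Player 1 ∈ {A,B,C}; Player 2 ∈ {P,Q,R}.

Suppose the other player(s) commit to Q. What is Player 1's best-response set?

u_1(A vs Q) = 5
u_1(B vs Q) = 9
u_1(C vs Q) = 5
max payoff 9 at {B}

BR_1 = {B}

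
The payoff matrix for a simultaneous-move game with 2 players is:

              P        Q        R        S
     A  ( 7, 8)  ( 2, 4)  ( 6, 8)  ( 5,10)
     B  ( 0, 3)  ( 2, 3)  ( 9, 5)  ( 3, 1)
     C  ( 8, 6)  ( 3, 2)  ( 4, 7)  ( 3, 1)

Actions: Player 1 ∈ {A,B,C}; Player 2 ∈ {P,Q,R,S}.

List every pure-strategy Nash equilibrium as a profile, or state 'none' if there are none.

(A,P): not NE [P1→C gives 8>7; P2→S gives 10>8]
(A,Q): not NE [P1→C gives 3>2; P2→S gives 10>4]
(A,R): not NE [P1→B gives 9>6; P2→S gives 10>8]
(A,S): NE
(B,P): not NE [P1→C gives 8>0; P2→R gives 5>3]
(B,Q): not NE [P1→C gives 3>2; P2→R gives 5>3]
(B,R): NE
(B,S): not NE [P1→A gives 5>3; P2→R gives 5>1]
(C,P): not NE [P2→R gives 7>6]
(C,Q): not NE [P2→R gives 7>2]
(C,R): not NE [P1→B gives 9>4]
(C,S): not NE [P1→A gives 5>3; P2→R gives 7>1]

PSNE = {(A,S), (B,R)}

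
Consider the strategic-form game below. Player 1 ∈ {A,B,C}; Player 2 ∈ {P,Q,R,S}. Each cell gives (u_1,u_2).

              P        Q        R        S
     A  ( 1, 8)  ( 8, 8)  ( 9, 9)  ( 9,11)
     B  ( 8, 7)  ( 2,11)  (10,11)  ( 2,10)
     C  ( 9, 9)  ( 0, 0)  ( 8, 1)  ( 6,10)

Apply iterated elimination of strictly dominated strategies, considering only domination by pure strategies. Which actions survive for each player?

P2 drop P (S beats it: A:11>8 B:10>7 C:10>9)
P1 drop C (A beats it: Q:8>0 R:9>8 S:9>6)
P1→{A,B} P2→{Q,R,S}

IESDS → P1:{A,B} P2:{Q,R,S}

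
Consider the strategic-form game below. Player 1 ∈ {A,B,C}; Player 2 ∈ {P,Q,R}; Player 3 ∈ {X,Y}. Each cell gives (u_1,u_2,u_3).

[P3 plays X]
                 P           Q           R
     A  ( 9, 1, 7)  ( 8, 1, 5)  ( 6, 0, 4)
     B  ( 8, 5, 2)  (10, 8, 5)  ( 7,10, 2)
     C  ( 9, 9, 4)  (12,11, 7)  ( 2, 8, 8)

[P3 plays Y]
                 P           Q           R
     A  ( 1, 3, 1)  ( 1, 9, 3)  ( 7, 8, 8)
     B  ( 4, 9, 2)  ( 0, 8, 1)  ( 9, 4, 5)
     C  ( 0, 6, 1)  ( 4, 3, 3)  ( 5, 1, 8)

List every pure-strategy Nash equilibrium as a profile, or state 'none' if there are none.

PSNE = {(A,P,X), (B,P,Y), (C,Q,X)}

(A,P,X): NE
(A,P,Y): not NE [P1→B gives 4>1; P2→Q gives 9>3; P3→X gives 7>1]
(A,Q,X): not NE [P1→C gives 12>8]
(A,Q,Y): not NE [P1→C gives 4>1; P3→X gives 5>3]
(A,R,X): not NE [P1→B gives 7>6; P2→Q gives 1>0; P3→Y gives 8>4]
(A,R,Y): not NE [P1→B gives 9>7; P2→Q gives 9>8]
(B,P,X): not NE [P1→C gives 9>8; P2→R gives 10>5]
(B,P,Y): NE
(B,Q,X): not NE [P1→C gives 12>10; P2→R gives 10>8]
(B,Q,Y): not NE [P1→C gives 4>0; P2→P gives 9>8; P3→X gives 5>1]
(B,R,X): not NE [P3→Y gives 5>2]
(B,R,Y): not NE [P2→P gives 9>4]
(C,P,X): not NE [P2→Q gives 11>9]
(C,P,Y): not NE [P1→B gives 4>0; P3→X gives 4>1]
(C,Q,X): NE
(C,Q,Y): not NE [P2→P gives 6>3; P3→X gives 7>3]
(C,R,X): not NE [P1→B gives 7>2; P2→Q gives 11>8]
(C,R,Y): not NE [P1→B gives 9>5; P2→P gives 6>1]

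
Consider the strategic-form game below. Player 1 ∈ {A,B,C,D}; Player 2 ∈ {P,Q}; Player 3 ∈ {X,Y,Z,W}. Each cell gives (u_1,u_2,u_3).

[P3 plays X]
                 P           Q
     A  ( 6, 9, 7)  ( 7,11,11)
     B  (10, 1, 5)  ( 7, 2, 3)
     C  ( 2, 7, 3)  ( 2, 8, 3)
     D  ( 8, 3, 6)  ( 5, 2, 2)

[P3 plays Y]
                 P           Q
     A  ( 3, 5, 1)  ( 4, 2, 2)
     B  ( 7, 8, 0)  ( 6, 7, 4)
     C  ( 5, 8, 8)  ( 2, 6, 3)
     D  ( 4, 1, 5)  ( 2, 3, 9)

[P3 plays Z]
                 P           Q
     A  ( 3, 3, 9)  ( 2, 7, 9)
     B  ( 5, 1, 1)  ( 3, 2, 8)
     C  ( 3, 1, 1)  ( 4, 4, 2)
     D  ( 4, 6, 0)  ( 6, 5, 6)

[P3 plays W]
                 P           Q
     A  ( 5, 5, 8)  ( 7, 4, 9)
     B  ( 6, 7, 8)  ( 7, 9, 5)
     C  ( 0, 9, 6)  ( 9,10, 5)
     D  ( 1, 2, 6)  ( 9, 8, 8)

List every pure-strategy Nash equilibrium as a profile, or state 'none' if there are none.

PSNE = {(A,Q,X), (C,Q,W)}

(A,P,X): not NE [P1→B gives 10>6; P2→Q gives 11>9; P3→Z gives 9>7]
(A,P,Y): not NE [P1→B gives 7>3; P3→Z gives 9>1]
(A,P,Z): not NE [P1→B gives 5>3; P2→Q gives 7>3]
(A,P,W): not NE [P1→B gives 6>5; P3→Z gives 9>8]
(A,Q,X): NE
(A,Q,Y): not NE [P1→B gives 6>4; P2→P gives 5>2; P3→X gives 11>2]
(A,Q,Z): not NE [P1→D gives 6>2; P3→X gives 11>9]
(A,Q,W): not NE [P1→D gives 9>7; P2→P gives 5>4; P3→X gives 11>9]
(B,P,X): not NE [P2→Q gives 2>1; P3→W gives 8>5]
(B,P,Y): not NE [P3→W gives 8>0]
(B,P,Z): not NE [P2→Q gives 2>1; P3→W gives 8>1]
(B,P,W): not NE [P2→Q gives 9>7]
(B,Q,X): not NE [P3→Z gives 8>3]
(B,Q,Y): not NE [P2→P gives 8>7; P3→Z gives 8>4]
(B,Q,Z): not NE [P1→D gives 6>3]
(B,Q,W): not NE [P1→D gives 9>7; P3→Z gives 8>5]
(C,P,X): not NE [P1→B gives 10>2; P2→Q gives 8>7; P3→Y gives 8>3]
(C,P,Y): not NE [P1→B gives 7>5]
(C,P,Z): not NE [P1→B gives 5>3; P2→Q gives 4>1; P3→Y gives 8>1]
(C,P,W): not NE [P1→B gives 6>0; P2→Q gives 10>9; P3→Y gives 8>6]
(C,Q,X): not NE [P1→B gives 7>2; P3→W gives 5>3]
(C,Q,Y): not NE [P1→B gives 6>2; P2→P gives 8>6; P3→W gives 5>3]
(C,Q,Z): not NE [P1→D gives 6>4; P3→W gives 5>2]
(C,Q,W): NE
(D,P,X): not NE [P1→B gives 10>8]
(D,P,Y): not NE [P1→B gives 7>4; P2→Q gives 3>1; P3→W gives 6>5]
(D,P,Z): not NE [P1→B gives 5>4; P3→W gives 6>0]
(D,P,W): not NE [P1→B gives 6>1; P2→Q gives 8>2]
(D,Q,X): not NE [P1→B gives 7>5; P2→P gives 3>2; P3→Y gives 9>2]
(D,Q,Y): not NE [P1→B gives 6>2]
(D,Q,Z): not NE [P2→P gives 6>5; P3→Y gives 9>6]
(D,Q,W): not NE [P3→Y gives 9>8]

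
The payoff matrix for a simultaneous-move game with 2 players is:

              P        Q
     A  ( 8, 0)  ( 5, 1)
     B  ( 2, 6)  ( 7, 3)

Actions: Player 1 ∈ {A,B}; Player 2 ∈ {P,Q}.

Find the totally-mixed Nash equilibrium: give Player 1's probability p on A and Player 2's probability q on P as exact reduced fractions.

P1 indiff ⇒ q·8+(1-q)·5 = q·2+(1-q)·7 ⇒ q(6) = (1-q)(2) ⇒ q = 1/4
P2 indiff ⇒ p·0+(1-p)·6 = p·1+(1-p)·3 ⇒ p(-1) = (1-p)(-3) ⇒ p = 3/4

p=3/4, q=1/4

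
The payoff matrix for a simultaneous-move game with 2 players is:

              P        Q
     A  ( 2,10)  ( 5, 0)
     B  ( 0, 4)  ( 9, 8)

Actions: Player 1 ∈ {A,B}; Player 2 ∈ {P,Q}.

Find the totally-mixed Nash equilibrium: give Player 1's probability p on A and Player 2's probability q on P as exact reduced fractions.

P1 mixes 2/7 on A; P2 mixes 2/3 on P

P1 indiff ⇒ q·2+(1-q)·5 = q·0+(1-q)·9 ⇒ q(2) = (1-q)(4) ⇒ q = 2/3
P2 indiff ⇒ p·10+(1-p)·4 = p·0+(1-p)·8 ⇒ p(10) = (1-p)(4) ⇒ p = 2/7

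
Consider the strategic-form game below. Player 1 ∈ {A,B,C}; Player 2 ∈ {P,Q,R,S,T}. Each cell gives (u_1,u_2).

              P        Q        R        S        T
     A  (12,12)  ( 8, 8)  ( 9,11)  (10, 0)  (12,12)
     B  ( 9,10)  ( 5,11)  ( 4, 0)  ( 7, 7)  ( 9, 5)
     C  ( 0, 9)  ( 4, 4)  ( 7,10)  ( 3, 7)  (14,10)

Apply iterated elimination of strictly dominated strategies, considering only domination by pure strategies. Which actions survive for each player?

IESDS → P1:{A,C} P2:{P,R,T}

P1 drop B (A beats it: P:12>9 Q:8>5 R:9>4 S:10>7 T:12>9)
P2 drop Q (P beats it: A:12>8 C:9>4)
P2 drop S (P beats it: A:12>0 C:9>7)
P1→{A,C} P2→{P,R,T}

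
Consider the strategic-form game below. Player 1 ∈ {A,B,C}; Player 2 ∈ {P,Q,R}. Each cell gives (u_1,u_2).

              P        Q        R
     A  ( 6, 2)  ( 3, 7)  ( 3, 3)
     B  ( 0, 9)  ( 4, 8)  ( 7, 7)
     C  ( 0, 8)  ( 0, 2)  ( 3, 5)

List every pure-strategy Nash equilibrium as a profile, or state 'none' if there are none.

(A,P): not NE [P2→Q gives 7>2]
(A,Q): not NE [P1→B gives 4>3]
(A,R): not NE [P1→B gives 7>3; P2→Q gives 7>3]
(B,P): not NE [P1→A gives 6>0]
(B,Q): not NE [P2→P gives 9>8]
(B,R): not NE [P2→P gives 9>7]
(C,P): not NE [P1→A gives 6>0]
(C,Q): not NE [P1→B gives 4>0; P2→P gives 8>2]
(C,R): not NE [P1→B gives 7>3; P2→P gives 8>5]

PSNE: ∅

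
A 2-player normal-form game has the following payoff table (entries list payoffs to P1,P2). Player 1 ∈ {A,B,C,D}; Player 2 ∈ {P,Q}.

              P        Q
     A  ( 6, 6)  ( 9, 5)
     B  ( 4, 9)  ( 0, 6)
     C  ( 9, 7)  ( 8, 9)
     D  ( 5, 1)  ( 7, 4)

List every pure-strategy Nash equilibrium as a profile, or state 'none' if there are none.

No pure NE.

(A,P): not NE [P1→C gives 9>6]
(A,Q): not NE [P2→P gives 6>5]
(B,P): not NE [P1→C gives 9>4]
(B,Q): not NE [P1→A gives 9>0; P2→P gives 9>6]
(C,P): not NE [P2→Q gives 9>7]
(C,Q): not NE [P1→A gives 9>8]
(D,P): not NE [P1→C gives 9>5; P2→Q gives 4>1]
(D,Q): not NE [P1→A gives 9>7]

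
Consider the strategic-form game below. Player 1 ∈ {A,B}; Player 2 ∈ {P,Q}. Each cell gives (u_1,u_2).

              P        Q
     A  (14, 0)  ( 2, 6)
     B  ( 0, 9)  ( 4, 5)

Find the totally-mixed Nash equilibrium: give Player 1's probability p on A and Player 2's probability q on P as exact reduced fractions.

P1 mixes 2/5 on A; P2 mixes 1/8 on P

P1 indiff ⇒ q·14+(1-q)·2 = q·0+(1-q)·4 ⇒ q(14) = (1-q)(2) ⇒ q = 1/8
P2 indiff ⇒ p·0+(1-p)·9 = p·6+(1-p)·5 ⇒ p(-6) = (1-p)(-4) ⇒ p = 2/5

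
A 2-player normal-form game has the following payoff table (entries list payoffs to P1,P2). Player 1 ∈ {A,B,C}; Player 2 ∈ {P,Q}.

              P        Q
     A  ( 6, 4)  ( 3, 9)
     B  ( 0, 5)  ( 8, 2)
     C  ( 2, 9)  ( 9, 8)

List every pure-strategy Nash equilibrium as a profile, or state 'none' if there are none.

Equilibria: none

(A,P): not NE [P2→Q gives 9>4]
(A,Q): not NE [P1→C gives 9>3]
(B,P): not NE [P1→A gives 6>0]
(B,Q): not NE [P1→C gives 9>8; P2→P gives 5>2]
(C,P): not NE [P1→A gives 6>2]
(C,Q): not NE [P2→P gives 9>8]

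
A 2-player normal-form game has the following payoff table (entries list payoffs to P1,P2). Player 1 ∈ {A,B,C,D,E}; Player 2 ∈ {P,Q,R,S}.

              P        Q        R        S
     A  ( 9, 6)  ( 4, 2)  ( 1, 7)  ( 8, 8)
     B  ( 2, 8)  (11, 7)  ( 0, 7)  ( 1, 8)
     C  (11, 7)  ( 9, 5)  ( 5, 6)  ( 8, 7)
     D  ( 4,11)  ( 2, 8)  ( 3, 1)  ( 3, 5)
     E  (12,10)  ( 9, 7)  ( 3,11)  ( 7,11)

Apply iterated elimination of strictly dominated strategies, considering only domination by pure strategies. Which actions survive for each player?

IESDS → P1:{A,C,E} P2:{P,R,S}

P1 drop D (C beats it: P:11>4 Q:9>2 R:5>3 S:8>3)
P2 drop Q (P beats it: A:6>2 B:8>7 C:7>5 E:10>7)
P1 drop B (A beats it: P:9>2 R:1>0 S:8>1)
P1→{A,C,E} P2→{P,R,S}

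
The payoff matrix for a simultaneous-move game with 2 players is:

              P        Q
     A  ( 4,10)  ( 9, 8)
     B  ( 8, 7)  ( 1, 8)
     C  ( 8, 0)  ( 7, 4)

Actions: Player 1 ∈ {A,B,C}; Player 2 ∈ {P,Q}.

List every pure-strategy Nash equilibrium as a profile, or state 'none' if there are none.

PSNE: ∅

(A,P): not NE [P1→C gives 8>4]
(A,Q): not NE [P2→P gives 10>8]
(B,P): not NE [P2→Q gives 8>7]
(B,Q): not NE [P1→A gives 9>1]
(C,P): not NE [P2→Q gives 4>0]
(C,Q): not NE [P1→A gives 9>7]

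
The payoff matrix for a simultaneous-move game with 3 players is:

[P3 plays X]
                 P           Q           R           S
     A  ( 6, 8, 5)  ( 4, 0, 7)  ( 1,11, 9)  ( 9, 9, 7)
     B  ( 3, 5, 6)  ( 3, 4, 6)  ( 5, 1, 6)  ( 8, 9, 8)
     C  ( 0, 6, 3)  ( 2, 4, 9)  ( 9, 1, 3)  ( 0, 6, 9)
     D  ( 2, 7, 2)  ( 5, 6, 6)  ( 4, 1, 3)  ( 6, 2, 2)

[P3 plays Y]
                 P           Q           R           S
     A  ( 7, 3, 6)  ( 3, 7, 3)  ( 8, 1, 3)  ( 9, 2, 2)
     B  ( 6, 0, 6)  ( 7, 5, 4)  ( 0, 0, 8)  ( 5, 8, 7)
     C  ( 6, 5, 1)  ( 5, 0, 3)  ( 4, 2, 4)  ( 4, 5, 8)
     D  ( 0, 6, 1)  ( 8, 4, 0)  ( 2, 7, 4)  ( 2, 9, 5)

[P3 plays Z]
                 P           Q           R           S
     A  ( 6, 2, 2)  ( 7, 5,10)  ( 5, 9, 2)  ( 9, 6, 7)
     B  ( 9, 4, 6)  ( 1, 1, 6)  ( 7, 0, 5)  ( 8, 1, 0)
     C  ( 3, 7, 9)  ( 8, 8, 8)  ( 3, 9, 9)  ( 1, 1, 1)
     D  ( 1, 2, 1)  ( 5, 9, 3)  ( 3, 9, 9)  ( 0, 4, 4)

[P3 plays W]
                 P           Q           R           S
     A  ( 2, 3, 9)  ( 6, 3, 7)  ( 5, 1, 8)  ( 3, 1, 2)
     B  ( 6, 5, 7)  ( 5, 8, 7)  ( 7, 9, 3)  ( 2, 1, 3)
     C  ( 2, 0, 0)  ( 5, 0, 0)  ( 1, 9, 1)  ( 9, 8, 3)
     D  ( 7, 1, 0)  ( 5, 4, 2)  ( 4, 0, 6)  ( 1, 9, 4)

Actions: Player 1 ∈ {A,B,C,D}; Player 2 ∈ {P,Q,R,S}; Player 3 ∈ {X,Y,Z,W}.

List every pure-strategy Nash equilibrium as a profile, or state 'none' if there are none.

(A,P,X): not NE [P2→R gives 11>8; P3→W gives 9>5]
(A,P,Y): not NE [P2→Q gives 7>3; P3→W gives 9>6]
(A,P,Z): not NE [P1→B gives 9>6; P2→R gives 9>2; P3→W gives 9>2]
(A,P,W): not NE [P1→D gives 7>2]
(A,Q,X): not NE [P1→D gives 5>4; P2→R gives 11>0; P3→Z gives 10>7]
(A,Q,Y): not NE [P1→D gives 8>3; P3→Z gives 10>3]
(A,Q,Z): not NE [P1→C gives 8>7; P2→R gives 9>5]
(A,Q,W): not NE [P3→Z gives 10>7]
(A,R,X): not NE [P1→C gives 9>1]
(A,R,Y): not NE [P2→Q gives 7>1; P3→X gives 9>3]
(A,R,Z): not NE [P1→B gives 7>5; P3→X gives 9>2]
(A,R,W): not NE [P1→B gives 7>5; P2→Q gives 3>1; P3→X gives 9>8]
(A,S,X): not NE [P2→R gives 11>9]
(A,S,Y): not NE [P2→Q gives 7>2; P3→Z gives 7>2]
(A,S,Z): not NE [P2→R gives 9>6]
(A,S,W): not NE [P1→C gives 9>3; P2→Q gives 3>1; P3→Z gives 7>2]
(B,P,X): not NE [P1→A gives 6>3; P2→S gives 9>5; P3→W gives 7>6]
(B,P,Y): not NE [P1→A gives 7>6; P2→S gives 8>0; P3→W gives 7>6]
(B,P,Z): not NE [P3→W gives 7>6]
(B,P,W): not NE [P1→D gives 7>6; P2→R gives 9>5]
(B,Q,X): not NE [P1→D gives 5>3; P2→S gives 9>4; P3→W gives 7>6]
(B,Q,Y): not NE [P1→D gives 8>7; P2→S gives 8>5; P3→W gives 7>4]
(B,Q,Z): not NE [P1→C gives 8>1; P2→P gives 4>1; P3→W gives 7>6]
(B,Q,W): not NE [P1→A gives 6>5; P2→R gives 9>8]
(B,R,X): not NE [P1→C gives 9>5; P2→S gives 9>1; P3→Y gives 8>6]
(B,R,Y): not NE [P1→A gives 8>0; P2→S gives 8>0]
(B,R,Z): not NE [P2→P gives 4>0; P3→Y gives 8>5]
(B,R,W): not NE [P3→Y gives 8>3]
(B,S,X): not NE [P1→A gives 9>8]
(B,S,Y): not NE [P1→A gives 9>5; P3→X gives 8>7]
(B,S,Z): not NE [P1→A gives 9>8; P2→P gives 4>1; P3→X gives 8>0]
(B,S,W): not NE [P1→C gives 9>2; P2→R gives 9>1; P3→X gives 8>3]
(C,P,X): not NE [P1→A gives 6>0; P3→Z gives 9>3]
(C,P,Y): not NE [P1→A gives 7>6; P3→Z gives 9>1]
(C,P,Z): not NE [P1→B gives 9>3; P2→R gives 9>7]
(C,P,W): not NE [P1→D gives 7>2; P2→R gives 9>0; P3→Z gives 9>0]
(C,Q,X): not NE [P1→D gives 5>2; P2→S gives 6>4]
(C,Q,Y): not NE [P1→D gives 8>5; P2→S gives 5>0; P3→X gives 9>3]
(C,Q,Z): not NE [P2→R gives 9>8; P3→X gives 9>8]
(C,Q,W): not NE [P1→A gives 6>5; P2→R gives 9>0; P3→X gives 9>0]
(C,R,X): not NE [P2→S gives 6>1; P3→Z gives 9>3]
(C,R,Y): not NE [P1→A gives 8>4; P2→S gives 5>2; P3→Z gives 9>4]
(C,R,Z): not NE [P1→B gives 7>3]
(C,R,W): not NE [P1→B gives 7>1; P3→Z gives 9>1]
(C,S,X): not NE [P1→A gives 9>0]
(C,S,Y): not NE [P1→A gives 9>4; P3→X gives 9>8]
(C,S,Z): not NE [P1→A gives 9>1; P2→R gives 9>1; P3→X gives 9>1]
(C,S,W): not NE [P2→R gives 9>8; P3→X gives 9>3]
(D,P,X): not NE [P1→A gives 6>2]
(D,P,Y): not NE [P1→A gives 7>0; P2→S gives 9>6; P3→X gives 2>1]
(D,P,Z): not NE [P1→B gives 9>1; P2→R gives 9>2; P3→X gives 2>1]
(D,P,W): not NE [P2→S gives 9>1; P3→X gives 2>0]
(D,Q,X): not NE [P2→P gives 7>6]
(D,Q,Y): not NE [P2→S gives 9>4; P3→X gives 6>0]
(D,Q,Z): not NE [P1→C gives 8>5; P3→X gives 6>3]
(D,Q,W): not NE [P1→A gives 6>5; P2→S gives 9>4; P3→X gives 6>2]
(D,R,X): not NE [P1→C gives 9>4; P2→P gives 7>1; P3→Z gives 9>3]
(D,R,Y): not NE [P1→A gives 8>2; P2→S gives 9>7; P3→Z gives 9>4]
(D,R,Z): not NE [P1→B gives 7>3]
(D,R,W): not NE [P1→B gives 7>4; P2→S gives 9>0; P3→Z gives 9>6]
(D,S,X): not NE [P1→A gives 9>6; P2→P gives 7>2; P3→Y gives 5>2]
(D,S,Y): not NE [P1→A gives 9>2]
(D,S,Z): not NE [P1→A gives 9>0; P2→R gives 9>4; P3→Y gives 5>4]
(D,S,W): not NE [P1→C gives 9>1; P3→Y gives 5>4]

Equilibria: none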